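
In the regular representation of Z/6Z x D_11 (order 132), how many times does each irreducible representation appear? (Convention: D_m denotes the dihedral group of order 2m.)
Each irreducible V_i of dimension d_i appears with multiplicity d_i, i.e. rho_reg = (direct sum over all irreducibles V_i) d_i V_i. The irreducible dimensions for Z/6Z x D_11 are 1, 1, 1, 1, 1, 1, 1, 1, 1, 1, 1, 1, 2, 2, 2, 2, 2, 2, 2, 2, 2, 2, 2, 2, 2, 2, 2, 2, 2, 2, 2, 2, 2, 2, 2, 2, 2, 2, 2, 2, 2, 2: 12 irreducibles of dimension 1, each with multiplicity 1; 30 irreducibles of dimension 2, each with multiplicity 2. Total dimension 12*1*1 + 30*2*2 = 132 = |G|.

Working: General theorem: in the regular representation of a finite group G, each irreducible appears with multiplicity equal to its dimension. Check: dim(rho_reg) = sum d_i^2 = 1 + 1 + 1 + 1 + 1 + 1 + 1 + 1 + 1 + 1 + 1 + 1 + 4 + 4 + 4 + 4 + 4 + 4 + 4 + 4 + 4 + 4 + 4 + 4 + 4 + 4 + 4 + 4 + 4 + 4 + 4 + 4 + 4 + 4 + 4 + 4 + 4 + 4 + 4 + 4 + 4 + 4 = 132 = |G|.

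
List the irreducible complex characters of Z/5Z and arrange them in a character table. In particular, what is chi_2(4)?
Character table of Z/5Z (irreps indexed chi_0,...,chi_4 with chi_k(m) = zeta_5^(k*m), zeta_5 = exp(2*pi*i/5)):
  irrep \ class  {0} (size 1)  {1} (size 1)    {2} (size 1)    {3} (size 1)    {4} (size 1)  
  chi_0          1             1               1               1               1             
  chi_1          1             exp(2*I*pi/5)   exp(4*I*pi/5)   exp(-4*I*pi/5)  exp(-2*I*pi/5)
  chi_2          1             exp(4*I*pi/5)   exp(-2*I*pi/5)  exp(2*I*pi/5)   exp(-4*I*pi/5)
  chi_3          1             exp(-4*I*pi/5)  exp(2*I*pi/5)   exp(-2*I*pi/5)  exp(4*I*pi/5) 
  chi_4          1             exp(-2*I*pi/5)  exp(-4*I*pi/5)  exp(4*I*pi/5)   exp(2*I*pi/5) 

Spot check: chi_2(4) = zeta_5^(2*4) = zeta_5^8 = exp(-4*I*pi/5).

Z/5Z is abelian, so all 5 irreducible complex representations are 1-dimensional. They are given by chi_k(m) = zeta_5^(k*m) for k = 0,...,4. Row orthogonality: sum_m chi_k(m) conj(chi_l(m)) = 5 * [k = l].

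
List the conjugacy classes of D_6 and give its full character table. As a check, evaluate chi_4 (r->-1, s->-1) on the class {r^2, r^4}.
Conjugacy classes: {e} of size 1, {r^3} of size 1, {r^1, r^5} of size 2, {r^2, r^4} of size 2, {s, sr^2, ...} of size 3, {sr, sr^3, ...} of size 3.
Character table:
  irrep \ class              {e} (size 1)  {r^3} (size 1)  {r^1, r^5} (size 2)  {r^2, r^4} (size 2)  {s, sr^2, ...} (size 3)  {sr, sr^3, ...} (size 3)
  chi_1 (triv)               1             1               1                    1                    1                        1                       
  chi_2 (sign: r->1, s->-1)  1             1               1                    1                    -1                       -1                      
  chi_3 (r->-1, s->1)        1             -1              -1                   1                    1                        -1                      
  chi_4 (r->-1, s->-1)       1             -1              -1                   1                    -1                       1                       
  chi_5 (2d, j=1)            2             -2              1                    -1                   0                        0                       
  chi_6 (2d, j=2)            2             2               -1                   -1                   0                        0                       

Spot check: chi_4 (r->-1, s->-1) on {r^2, r^4} = 1.

Derivation: D_6 has order 2*6 = 12 with 6 conjugacy classes, hence 6 irreducibles. Sum of squared dims 1 + 1 + 1 + 1 + 4 + 4 = 12 = |G|. Linear characters come from the abelianisation; the 2-dimensional irreps have character r^k -> 2*cos(2*pi*j*k/6), reflections -> 0.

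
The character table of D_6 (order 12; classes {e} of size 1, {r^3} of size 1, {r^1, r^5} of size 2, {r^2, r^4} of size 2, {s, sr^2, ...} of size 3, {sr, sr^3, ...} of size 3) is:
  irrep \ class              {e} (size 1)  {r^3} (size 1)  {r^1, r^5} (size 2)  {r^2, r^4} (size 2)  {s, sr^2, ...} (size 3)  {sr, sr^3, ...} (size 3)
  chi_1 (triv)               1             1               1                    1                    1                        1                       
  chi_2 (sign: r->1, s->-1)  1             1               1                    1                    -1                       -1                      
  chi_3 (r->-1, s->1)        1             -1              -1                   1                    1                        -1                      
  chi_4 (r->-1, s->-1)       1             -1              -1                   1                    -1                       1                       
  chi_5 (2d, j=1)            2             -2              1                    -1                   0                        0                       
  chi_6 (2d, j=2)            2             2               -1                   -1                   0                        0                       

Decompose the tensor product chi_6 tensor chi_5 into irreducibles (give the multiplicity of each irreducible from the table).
chi_6 tensor chi_5 = chi_3 + chi_4 + chi_5 (all other irreducibles have multiplicity 0).

Proof sketch: The character of a tensor product is the pointwise product (chi_6 * chi_5)(C) = chi_6(C) * chi_5(C):
  {e}: (2)*(2), {r^3}: (2)*(-2), {r^1, r^5}: (-1)*(1), {r^2, r^4}: (-1)*(-1), {s, sr^2, ...}: (0)*(0), {sr, sr^3, ...}: (0)*(0)
so (chi_6 * chi_5) takes values
  {e} -> 4, {r^3} -> -4, {r^1, r^5} -> -1, {r^2, r^4} -> 1, {s, sr^2, ...} -> 0, {sr, sr^3, ...} -> 0.
Now take the inner product of this character with each irreducible chi from the table, <chi_6*chi_5, chi> = (1/12) sum_C |C| (chi_6*chi_5)(C) conj(chi(C)):
  <chi_6*chi_5, chi_1> = (1/12)[1*(4)*conj(1) + 1*(-4)*conj(1) + 2*(-1)*conj(1) + 2*(1)*conj(1) + 3*(0)*conj(1) + 3*(0)*conj(1)]
      = (1/12)[(4) + (-4) + (-2) + (2) + (0) + (0)] = 0/12 = 0
  <chi_6*chi_5, chi_2> = (1/12)[1*(4)*conj(1) + 1*(-4)*conj(1) + 2*(-1)*conj(1) + 2*(1)*conj(1) + 3*(0)*conj(-1) + 3*(0)*conj(-1)]
      = (1/12)[(4) + (-4) + (-2) + (2) + (0) + (0)] = 0/12 = 0
  <chi_6*chi_5, chi_3> = (1/12)[1*(4)*conj(1) + 1*(-4)*conj(-1) + 2*(-1)*conj(-1) + 2*(1)*conj(1) + 3*(0)*conj(1) + 3*(0)*conj(-1)]
      = (1/12)[(4) + (4) + (2) + (2) + (0) + (0)] = 12/12 = 1
  <chi_6*chi_5, chi_4> = (1/12)[1*(4)*conj(1) + 1*(-4)*conj(-1) + 2*(-1)*conj(-1) + 2*(1)*conj(1) + 3*(0)*conj(-1) + 3*(0)*conj(1)]
      = (1/12)[(4) + (4) + (2) + (2) + (0) + (0)] = 12/12 = 1
  <chi_6*chi_5, chi_5> = (1/12)[1*(4)*conj(2) + 1*(-4)*conj(-2) + 2*(-1)*conj(1) + 2*(1)*conj(-1) + 3*(0)*conj(0) + 3*(0)*conj(0)]
      = (1/12)[(8) + (8) + (-2) + (-2) + (0) + (0)] = 12/12 = 1
  <chi_6*chi_5, chi_6> = (1/12)[1*(4)*conj(2) + 1*(-4)*conj(2) + 2*(-1)*conj(-1) + 2*(1)*conj(-1) + 3*(0)*conj(0) + 3*(0)*conj(0)]
      = (1/12)[(8) + (-8) + (2) + (-2) + (0) + (0)] = 0/12 = 0
Hence the multiplicities are chi_3: 1, chi_4: 1, chi_5: 1. Dimension check: dim(chi_6)*dim(chi_5) = 2*2 = 4 and sum (mult * dim) = 1*1 + 1*1 + 1*2 = 4.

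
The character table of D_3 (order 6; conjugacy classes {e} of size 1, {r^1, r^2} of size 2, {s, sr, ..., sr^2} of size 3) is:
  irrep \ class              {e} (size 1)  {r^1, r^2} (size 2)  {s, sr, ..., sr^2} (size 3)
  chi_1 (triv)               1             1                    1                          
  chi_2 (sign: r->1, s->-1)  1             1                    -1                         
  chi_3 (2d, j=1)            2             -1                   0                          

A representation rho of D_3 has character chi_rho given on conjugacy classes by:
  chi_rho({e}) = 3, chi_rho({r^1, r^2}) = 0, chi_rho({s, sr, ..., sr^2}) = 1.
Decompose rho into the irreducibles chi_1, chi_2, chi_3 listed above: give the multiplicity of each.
Multiplicities: chi_1: 1, chi_2: 0, chi_3: 1.

Reasoning: Use <chi_rho, chi> = (1/|G|) sum_C |C| * chi_rho(C) * conj(chi(C)) with |G| = 6 for each irreducible chi in the table:
  <chi_rho, chi_1> = (1/6)[1*(3)*conj(1) + 2*(0)*conj(1) + 3*(1)*conj(1)]
      = (1/6)[(3) + (0) + (3)] = 6/6 = 1
  <chi_rho, chi_2> = (1/6)[1*(3)*conj(1) + 2*(0)*conj(1) + 3*(1)*conj(-1)]
      = (1/6)[(3) + (0) + (-3)] = 0/6 = 0
  <chi_rho, chi_3> = (1/6)[1*(3)*conj(2) + 2*(0)*conj(-1) + 3*(1)*conj(0)]
      = (1/6)[(6) + (0) + (0)] = 6/6 = 1
Dimension check: dim(rho) = sum (mult * dim) = 1*1 + 0*1 + 1*2 = 3 = chi_rho(e) = 3.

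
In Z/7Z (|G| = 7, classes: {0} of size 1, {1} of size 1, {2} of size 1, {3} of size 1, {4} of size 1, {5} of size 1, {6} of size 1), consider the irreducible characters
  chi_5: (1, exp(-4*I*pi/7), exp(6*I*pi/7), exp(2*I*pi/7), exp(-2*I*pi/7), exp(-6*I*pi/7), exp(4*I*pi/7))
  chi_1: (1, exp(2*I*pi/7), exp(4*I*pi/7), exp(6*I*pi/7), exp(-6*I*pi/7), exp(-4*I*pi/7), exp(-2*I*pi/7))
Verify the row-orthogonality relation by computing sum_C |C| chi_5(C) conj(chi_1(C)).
Sum = 0; so <chi_5, chi_1> = 0 (distinct irreducibles are orthogonal).

Argument: Compute term by term over conjugacy classes (|C| * chi_5(C) * conj(chi_1(C))):
  1*(1)*conj(1) + 1*(exp(-4*I*pi/7))*conj(exp(2*I*pi/7)) + 1*(exp(6*I*pi/7))*conj(exp(4*I*pi/7)) + 1*(exp(2*I*pi/7))*conj(exp(6*I*pi/7)) + 1*(exp(-2*I*pi/7))*conj(exp(-6*I*pi/7)) + 1*(exp(-6*I*pi/7))*conj(exp(-4*I*pi/7)) + 1*(exp(4*I*pi/7))*conj(exp(-2*I*pi/7))
  = (1) + (exp(-6*I*pi/7)) + (exp(2*I*pi/7)) + (exp(-4*I*pi/7)) + (exp(4*I*pi/7)) + (exp(-2*I*pi/7)) + (exp(6*I*pi/7))
  = 0.
(Exp terms are combined using exp(i*s)*conj(exp(i*t)) = exp(i*(s-t)), and sums of them are collapsed using the identity that for every m > 1 the m distinct m-th roots of unity sum to 0, e.g. 1 + exp(2*I*pi/3) + exp(-2*I*pi/3) = 0.)
Dividing by |G| = 7 gives 0/7 = 0, matching the row-orthogonality relation <chi_5, chi_1> = [chi_5 = chi_1].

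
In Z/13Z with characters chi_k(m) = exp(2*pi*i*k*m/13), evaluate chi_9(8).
chi_9(8) = zeta_13^72 = exp(-12*I*pi/13)

Reasoning: chi_9(8) = zeta_13^(9*8) = zeta_13^72. Since zeta_13^13 = 1, this equals zeta_13^7 = exp(2*pi*i*7/13) = exp(-12*I*pi/13).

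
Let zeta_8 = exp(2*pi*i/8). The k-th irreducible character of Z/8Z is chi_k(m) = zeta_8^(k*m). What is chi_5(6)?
chi_5(6) = zeta_8^30 = -I

Working: chi_5(6) = zeta_8^(5*6) = zeta_8^30. Since zeta_8^8 = 1, this equals zeta_8^6 = exp(2*pi*i*6/8) = -I.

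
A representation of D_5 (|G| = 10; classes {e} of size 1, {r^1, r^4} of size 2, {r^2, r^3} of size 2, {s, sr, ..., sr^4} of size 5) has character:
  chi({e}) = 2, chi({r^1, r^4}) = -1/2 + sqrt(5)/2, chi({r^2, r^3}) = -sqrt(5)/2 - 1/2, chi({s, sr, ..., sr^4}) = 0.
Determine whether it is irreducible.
Irreducible: <chi, chi> = 1.

Solution. <chi, chi> = (1/|G|) sum_C |C| * |chi(C)|^2 = (1/10)[1*|2|^2 + 2*|-1/2 + sqrt(5)/2|^2 + 2*|-sqrt(5)/2 - 1/2|^2 + 5*|0|^2]
  = (1/10)[(4) + (3 - sqrt(5)) + (sqrt(5) + 3) + (0)] = 10/10 = 1.
A character is irreducible iff <chi, chi> = 1, so this representation is irreducible.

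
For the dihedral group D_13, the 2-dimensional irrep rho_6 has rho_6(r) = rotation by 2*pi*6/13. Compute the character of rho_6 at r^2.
chi_{rho_6}(r^2) = 2*cos(2*pi*6*2/13) = 2*cos(2*pi/13)

Why: rho_6(r^2) is rotation by angle 2*pi*6*2/13, whose trace is 2*cos(2*pi*6*2/13) = 2*cos(2*pi/13).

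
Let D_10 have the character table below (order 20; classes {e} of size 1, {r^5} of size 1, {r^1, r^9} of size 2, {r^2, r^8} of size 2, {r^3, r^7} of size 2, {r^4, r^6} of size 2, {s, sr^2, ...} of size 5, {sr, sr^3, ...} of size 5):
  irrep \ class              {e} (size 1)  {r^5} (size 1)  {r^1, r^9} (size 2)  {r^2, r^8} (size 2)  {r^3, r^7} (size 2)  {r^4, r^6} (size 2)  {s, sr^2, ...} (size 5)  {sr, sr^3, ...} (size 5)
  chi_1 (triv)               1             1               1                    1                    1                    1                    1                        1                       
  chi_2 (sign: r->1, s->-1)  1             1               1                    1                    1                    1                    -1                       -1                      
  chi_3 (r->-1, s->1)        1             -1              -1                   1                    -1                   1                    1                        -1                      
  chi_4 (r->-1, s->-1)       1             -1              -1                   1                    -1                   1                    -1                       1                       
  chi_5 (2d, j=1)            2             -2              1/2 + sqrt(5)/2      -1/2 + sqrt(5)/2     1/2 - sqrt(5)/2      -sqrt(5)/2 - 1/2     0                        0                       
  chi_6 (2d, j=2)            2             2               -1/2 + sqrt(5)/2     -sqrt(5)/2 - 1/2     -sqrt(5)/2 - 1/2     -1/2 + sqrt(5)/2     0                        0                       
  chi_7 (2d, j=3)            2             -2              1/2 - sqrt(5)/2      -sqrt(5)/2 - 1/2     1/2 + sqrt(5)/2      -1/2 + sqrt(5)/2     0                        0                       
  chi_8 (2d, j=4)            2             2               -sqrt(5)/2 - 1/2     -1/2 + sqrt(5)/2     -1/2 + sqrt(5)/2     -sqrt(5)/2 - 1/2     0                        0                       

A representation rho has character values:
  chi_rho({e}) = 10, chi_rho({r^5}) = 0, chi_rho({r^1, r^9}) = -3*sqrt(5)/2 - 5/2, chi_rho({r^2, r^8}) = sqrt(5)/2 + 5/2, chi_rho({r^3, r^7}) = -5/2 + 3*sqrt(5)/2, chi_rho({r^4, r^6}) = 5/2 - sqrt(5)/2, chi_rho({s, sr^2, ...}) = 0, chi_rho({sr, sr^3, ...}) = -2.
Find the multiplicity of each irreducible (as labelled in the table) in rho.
Multiplicities: chi_1: 0, chi_2: 1, chi_3: 2, chi_4: 1, chi_5: 0, chi_6: 0, chi_7: 1, chi_8: 2.

Reasoning: Use <chi_rho, chi> = (1/|G|) sum_C |C| * chi_rho(C) * conj(chi(C)) with |G| = 20 for each irreducible chi in the table:
  <chi_rho, chi_1> = (1/20)[1*(10)*conj(1) + 1*(0)*conj(1) + 2*(-3*sqrt(5)/2 - 5/2)*conj(1) + 2*(sqrt(5)/2 + 5/2)*conj(1) + 2*(-5/2 + 3*sqrt(5)/2)*conj(1) + 2*(5/2 - sqrt(5)/2)*conj(1) + 5*(0)*conj(1) + 5*(-2)*conj(1)]
      = (1/20)[(10) + (0) + (-3*sqrt(5) - 5) + (sqrt(5) + 5) + (-5 + 3*sqrt(5)) + (5 - sqrt(5)) + (0) + (-10)] = 0/20 = 0
  <chi_rho, chi_2> = (1/20)[1*(10)*conj(1) + 1*(0)*conj(1) + 2*(-3*sqrt(5)/2 - 5/2)*conj(1) + 2*(sqrt(5)/2 + 5/2)*conj(1) + 2*(-5/2 + 3*sqrt(5)/2)*conj(1) + 2*(5/2 - sqrt(5)/2)*conj(1) + 5*(0)*conj(-1) + 5*(-2)*conj(-1)]
      = (1/20)[(10) + (0) + (-3*sqrt(5) - 5) + (sqrt(5) + 5) + (-5 + 3*sqrt(5)) + (5 - sqrt(5)) + (0) + (10)] = 20/20 = 1
  <chi_rho, chi_3> = (1/20)[1*(10)*conj(1) + 1*(0)*conj(-1) + 2*(-3*sqrt(5)/2 - 5/2)*conj(-1) + 2*(sqrt(5)/2 + 5/2)*conj(1) + 2*(-5/2 + 3*sqrt(5)/2)*conj(-1) + 2*(5/2 - sqrt(5)/2)*conj(1) + 5*(0)*conj(1) + 5*(-2)*conj(-1)]
      = (1/20)[(10) + (0) + (5 + 3*sqrt(5)) + (sqrt(5) + 5) + (5 - 3*sqrt(5)) + (5 - sqrt(5)) + (0) + (10)] = 40/20 = 2
  <chi_rho, chi_4> = (1/20)[1*(10)*conj(1) + 1*(0)*conj(-1) + 2*(-3*sqrt(5)/2 - 5/2)*conj(-1) + 2*(sqrt(5)/2 + 5/2)*conj(1) + 2*(-5/2 + 3*sqrt(5)/2)*conj(-1) + 2*(5/2 - sqrt(5)/2)*conj(1) + 5*(0)*conj(-1) + 5*(-2)*conj(1)]
      = (1/20)[(10) + (0) + (5 + 3*sqrt(5)) + (sqrt(5) + 5) + (5 - 3*sqrt(5)) + (5 - sqrt(5)) + (0) + (-10)] = 20/20 = 1
  <chi_rho, chi_5> = (1/20)[1*(10)*conj(2) + 1*(0)*conj(-2) + 2*(-3*sqrt(5)/2 - 5/2)*conj(1/2 + sqrt(5)/2) + 2*(sqrt(5)/2 + 5/2)*conj(-1/2 + sqrt(5)/2) + 2*(-5/2 + 3*sqrt(5)/2)*conj(1/2 - sqrt(5)/2) + 2*(5/2 - sqrt(5)/2)*conj(-sqrt(5)/2 - 1/2) + 5*(0)*conj(0) + 5*(-2)*conj(0)]
      = (1/20)[(20) + (0) + (-10 - 4*sqrt(5)) + (2*sqrt(5)) + (-10 + 4*sqrt(5)) + (-2*sqrt(5)) + (0) + (0)] = 0/20 = 0
  <chi_rho, chi_6> = (1/20)[1*(10)*conj(2) + 1*(0)*conj(2) + 2*(-3*sqrt(5)/2 - 5/2)*conj(-1/2 + sqrt(5)/2) + 2*(sqrt(5)/2 + 5/2)*conj(-sqrt(5)/2 - 1/2) + 2*(-5/2 + 3*sqrt(5)/2)*conj(-sqrt(5)/2 - 1/2) + 2*(5/2 - sqrt(5)/2)*conj(-1/2 + sqrt(5)/2) + 5*(0)*conj(0) + 5*(-2)*conj(0)]
      = (1/20)[(20) + (0) + (-5 - sqrt(5)) + (-3*sqrt(5) - 5) + (-5 + sqrt(5)) + (-5 + 3*sqrt(5)) + (0) + (0)] = 0/20 = 0
  <chi_rho, chi_7> = (1/20)[1*(10)*conj(2) + 1*(0)*conj(-2) + 2*(-3*sqrt(5)/2 - 5/2)*conj(1/2 - sqrt(5)/2) + 2*(sqrt(5)/2 + 5/2)*conj(-sqrt(5)/2 - 1/2) + 2*(-5/2 + 3*sqrt(5)/2)*conj(1/2 + sqrt(5)/2) + 2*(5/2 - sqrt(5)/2)*conj(-1/2 + sqrt(5)/2) + 5*(0)*conj(0) + 5*(-2)*conj(0)]
      = (1/20)[(20) + (0) + (sqrt(5) + 5) + (-3*sqrt(5) - 5) + (5 - sqrt(5)) + (-5 + 3*sqrt(5)) + (0) + (0)] = 20/20 = 1
  <chi_rho, chi_8> = (1/20)[1*(10)*conj(2) + 1*(0)*conj(2) + 2*(-3*sqrt(5)/2 - 5/2)*conj(-sqrt(5)/2 - 1/2) + 2*(sqrt(5)/2 + 5/2)*conj(-1/2 + sqrt(5)/2) + 2*(-5/2 + 3*sqrt(5)/2)*conj(-1/2 + sqrt(5)/2) + 2*(5/2 - sqrt(5)/2)*conj(-sqrt(5)/2 - 1/2) + 5*(0)*conj(0) + 5*(-2)*conj(0)]
      = (1/20)[(20) + (0) + (4*sqrt(5) + 10) + (2*sqrt(5)) + (10 - 4*sqrt(5)) + (-2*sqrt(5)) + (0) + (0)] = 40/20 = 2
Dimension check: dim(rho) = sum (mult * dim) = 0*1 + 1*1 + 2*1 + 1*1 + 0*2 + 0*2 + 1*2 + 2*2 = 10 = chi_rho(e) = 10.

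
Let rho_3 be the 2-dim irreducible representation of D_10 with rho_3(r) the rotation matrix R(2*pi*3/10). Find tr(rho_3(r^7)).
chi_{rho_3}(r^7) = 2*cos(2*pi*3*7/10) = 1/2 + sqrt(5)/2

Details: rho_3(r^7) is rotation by angle 2*pi*3*7/10, whose trace is 2*cos(2*pi*3*7/10) = 1/2 + sqrt(5)/2.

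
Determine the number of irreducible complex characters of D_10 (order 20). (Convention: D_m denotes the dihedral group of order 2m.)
8

Working: The number of irreducible complex representations of a finite group equals its number of conjugacy classes. D_10 has 8 conjugacy classes (n/2 + 3 for n even), so D_10 (order 20) has exactly 8 irreducible complex representations.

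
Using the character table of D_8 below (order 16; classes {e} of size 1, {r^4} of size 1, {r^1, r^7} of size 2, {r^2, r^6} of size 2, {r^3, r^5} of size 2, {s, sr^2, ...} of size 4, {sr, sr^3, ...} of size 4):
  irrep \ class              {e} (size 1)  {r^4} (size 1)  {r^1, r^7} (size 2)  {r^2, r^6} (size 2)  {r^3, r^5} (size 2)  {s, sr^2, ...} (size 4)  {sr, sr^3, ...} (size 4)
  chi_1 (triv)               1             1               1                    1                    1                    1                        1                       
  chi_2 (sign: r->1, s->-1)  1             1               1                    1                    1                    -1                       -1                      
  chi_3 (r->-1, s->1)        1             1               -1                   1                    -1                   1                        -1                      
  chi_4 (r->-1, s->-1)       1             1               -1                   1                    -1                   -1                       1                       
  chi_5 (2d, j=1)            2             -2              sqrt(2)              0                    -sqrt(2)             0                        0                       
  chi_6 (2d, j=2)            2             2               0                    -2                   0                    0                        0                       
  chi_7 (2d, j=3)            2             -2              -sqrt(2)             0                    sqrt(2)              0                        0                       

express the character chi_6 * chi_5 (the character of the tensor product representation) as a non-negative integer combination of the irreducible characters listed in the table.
chi_6 tensor chi_5 = chi_5 + chi_7 (all other irreducibles have multiplicity 0).

Derivation: The character of a tensor product is the pointwise product (chi_6 * chi_5)(C) = chi_6(C) * chi_5(C):
  {e}: (2)*(2), {r^4}: (2)*(-2), {r^1, r^7}: (0)*(sqrt(2)), {r^2, r^6}: (-2)*(0), {r^3, r^5}: (0)*(-sqrt(2)), {s, sr^2, ...}: (0)*(0), {sr, sr^3, ...}: (0)*(0)
so (chi_6 * chi_5) takes values
  {e} -> 4, {r^4} -> -4, {r^1, r^7} -> 0, {r^2, r^6} -> 0, {r^3, r^5} -> 0, {s, sr^2, ...} -> 0, {sr, sr^3, ...} -> 0.
Now take the inner product of this character with each irreducible chi from the table, <chi_6*chi_5, chi> = (1/16) sum_C |C| (chi_6*chi_5)(C) conj(chi(C)):
  <chi_6*chi_5, chi_1> = (1/16)[1*(4)*conj(1) + 1*(-4)*conj(1) + 2*(0)*conj(1) + 2*(0)*conj(1) + 2*(0)*conj(1) + 4*(0)*conj(1) + 4*(0)*conj(1)]
      = (1/16)[(4) + (-4) + (0) + (0) + (0) + (0) + (0)] = 0/16 = 0
  <chi_6*chi_5, chi_2> = (1/16)[1*(4)*conj(1) + 1*(-4)*conj(1) + 2*(0)*conj(1) + 2*(0)*conj(1) + 2*(0)*conj(1) + 4*(0)*conj(-1) + 4*(0)*conj(-1)]
      = (1/16)[(4) + (-4) + (0) + (0) + (0) + (0) + (0)] = 0/16 = 0
  <chi_6*chi_5, chi_3> = (1/16)[1*(4)*conj(1) + 1*(-4)*conj(1) + 2*(0)*conj(-1) + 2*(0)*conj(1) + 2*(0)*conj(-1) + 4*(0)*conj(1) + 4*(0)*conj(-1)]
      = (1/16)[(4) + (-4) + (0) + (0) + (0) + (0) + (0)] = 0/16 = 0
  <chi_6*chi_5, chi_4> = (1/16)[1*(4)*conj(1) + 1*(-4)*conj(1) + 2*(0)*conj(-1) + 2*(0)*conj(1) + 2*(0)*conj(-1) + 4*(0)*conj(-1) + 4*(0)*conj(1)]
      = (1/16)[(4) + (-4) + (0) + (0) + (0) + (0) + (0)] = 0/16 = 0
  <chi_6*chi_5, chi_5> = (1/16)[1*(4)*conj(2) + 1*(-4)*conj(-2) + 2*(0)*conj(sqrt(2)) + 2*(0)*conj(0) + 2*(0)*conj(-sqrt(2)) + 4*(0)*conj(0) + 4*(0)*conj(0)]
      = (1/16)[(8) + (8) + (0) + (0) + (0) + (0) + (0)] = 16/16 = 1
  <chi_6*chi_5, chi_6> = (1/16)[1*(4)*conj(2) + 1*(-4)*conj(2) + 2*(0)*conj(0) + 2*(0)*conj(-2) + 2*(0)*conj(0) + 4*(0)*conj(0) + 4*(0)*conj(0)]
      = (1/16)[(8) + (-8) + (0) + (0) + (0) + (0) + (0)] = 0/16 = 0
  <chi_6*chi_5, chi_7> = (1/16)[1*(4)*conj(2) + 1*(-4)*conj(-2) + 2*(0)*conj(-sqrt(2)) + 2*(0)*conj(0) + 2*(0)*conj(sqrt(2)) + 4*(0)*conj(0) + 4*(0)*conj(0)]
      = (1/16)[(8) + (8) + (0) + (0) + (0) + (0) + (0)] = 16/16 = 1
Hence the multiplicities are chi_5: 1, chi_7: 1. Dimension check: dim(chi_6)*dim(chi_5) = 2*2 = 4 and sum (mult * dim) = 1*2 + 1*2 = 4.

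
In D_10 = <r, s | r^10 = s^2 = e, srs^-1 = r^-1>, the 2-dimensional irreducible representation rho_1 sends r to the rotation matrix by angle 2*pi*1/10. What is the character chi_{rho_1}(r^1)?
chi_{rho_1}(r^1) = 2*cos(2*pi*1*1/10) = 1/2 + sqrt(5)/2

Explanation: rho_1(r^1) is rotation by angle 2*pi*1*1/10, whose trace is 2*cos(2*pi*1*1/10) = 1/2 + sqrt(5)/2.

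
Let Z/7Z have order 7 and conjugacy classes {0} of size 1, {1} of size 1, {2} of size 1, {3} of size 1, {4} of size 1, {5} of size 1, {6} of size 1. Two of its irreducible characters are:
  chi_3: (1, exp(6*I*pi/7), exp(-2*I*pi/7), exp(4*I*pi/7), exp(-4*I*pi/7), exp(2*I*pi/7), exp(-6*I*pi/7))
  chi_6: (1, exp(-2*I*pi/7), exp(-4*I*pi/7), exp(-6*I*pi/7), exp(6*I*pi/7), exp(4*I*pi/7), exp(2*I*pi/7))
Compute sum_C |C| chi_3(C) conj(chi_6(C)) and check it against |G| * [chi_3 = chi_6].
Sum = 0; so <chi_3, chi_6> = 0 (distinct irreducibles are orthogonal).

Details: Compute term by term over conjugacy classes (|C| * chi_3(C) * conj(chi_6(C))):
  1*(1)*conj(1) + 1*(exp(6*I*pi/7))*conj(exp(-2*I*pi/7)) + 1*(exp(-2*I*pi/7))*conj(exp(-4*I*pi/7)) + 1*(exp(4*I*pi/7))*conj(exp(-6*I*pi/7)) + 1*(exp(-4*I*pi/7))*conj(exp(6*I*pi/7)) + 1*(exp(2*I*pi/7))*conj(exp(4*I*pi/7)) + 1*(exp(-6*I*pi/7))*conj(exp(2*I*pi/7))
  = (1) + (exp(-6*I*pi/7)) + (exp(2*I*pi/7)) + (exp(-4*I*pi/7)) + (exp(4*I*pi/7)) + (exp(-2*I*pi/7)) + (exp(6*I*pi/7))
  = 0.
(Exp terms are combined using exp(i*s)*conj(exp(i*t)) = exp(i*(s-t)), and sums of them are collapsed using the identity that for every m > 1 the m distinct m-th roots of unity sum to 0, e.g. 1 + exp(2*I*pi/3) + exp(-2*I*pi/3) = 0.)
Dividing by |G| = 7 gives 0/7 = 0, matching the row-orthogonality relation <chi_3, chi_6> = [chi_3 = chi_6].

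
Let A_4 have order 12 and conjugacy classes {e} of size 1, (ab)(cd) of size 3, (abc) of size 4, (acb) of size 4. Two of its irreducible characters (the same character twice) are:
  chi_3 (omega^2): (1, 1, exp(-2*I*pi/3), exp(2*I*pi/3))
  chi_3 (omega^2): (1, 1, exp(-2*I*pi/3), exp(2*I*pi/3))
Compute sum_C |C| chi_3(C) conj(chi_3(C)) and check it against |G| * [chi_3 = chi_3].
Sum = 12 = |G| = 12; so <chi_3, chi_3> = 1 (norm-1 confirms irreducibility).

Solution. Compute term by term over conjugacy classes (|C| * chi_3(C) * conj(chi_3(C))):
  1*(1)*conj(1) + 3*(1)*conj(1) + 4*(exp(-2*I*pi/3))*conj(exp(-2*I*pi/3)) + 4*(exp(2*I*pi/3))*conj(exp(2*I*pi/3))
  = (1) + (3) + (4) + (4)
  = 12.
(Exp terms are combined using exp(i*s)*conj(exp(i*t)) = exp(i*(s-t)), and sums of them are collapsed using the identity that for every m > 1 the m distinct m-th roots of unity sum to 0, e.g. 1 + exp(2*I*pi/3) + exp(-2*I*pi/3) = 0.)
Dividing by |G| = 12 gives 12/12 = 1, matching the row-orthogonality relation <chi_3, chi_3> = [chi_3 = chi_3].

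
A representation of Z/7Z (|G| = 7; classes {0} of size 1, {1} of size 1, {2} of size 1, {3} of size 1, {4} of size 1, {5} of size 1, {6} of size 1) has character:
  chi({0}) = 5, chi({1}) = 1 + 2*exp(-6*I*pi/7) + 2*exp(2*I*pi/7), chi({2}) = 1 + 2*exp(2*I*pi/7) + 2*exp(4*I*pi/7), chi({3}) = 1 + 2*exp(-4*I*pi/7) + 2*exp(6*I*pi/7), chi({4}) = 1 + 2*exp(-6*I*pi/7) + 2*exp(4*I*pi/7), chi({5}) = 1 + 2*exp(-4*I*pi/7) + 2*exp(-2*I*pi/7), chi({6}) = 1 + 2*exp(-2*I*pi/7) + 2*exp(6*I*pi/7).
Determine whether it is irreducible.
Not irreducible (reducible): <chi, chi> = 9 > 1.

<chi, chi> = (1/|G|) sum_C |C| * |chi(C)|^2 = (1/7)[1*|5|^2 + 1*|1 + 2*exp(-6*I*pi/7) + 2*exp(2*I*pi/7)|^2 + 1*|1 + 2*exp(2*I*pi/7) + 2*exp(4*I*pi/7)|^2 + 1*|1 + 2*exp(-4*I*pi/7) + 2*exp(6*I*pi/7)|^2 + 1*|1 + 2*exp(-6*I*pi/7) + 2*exp(4*I*pi/7)|^2 + 1*|1 + 2*exp(-4*I*pi/7) + 2*exp(-2*I*pi/7)|^2 + 1*|1 + 2*exp(-2*I*pi/7) + 2*exp(6*I*pi/7)|^2]
  = (1/7)[(25) + (9 + 6*exp(-6*I*pi/7) + 2*exp(-2*I*pi/7) + 2*exp(2*I*pi/7) + 6*exp(6*I*pi/7)) + (9 + 6*exp(-2*I*pi/7) + 2*exp(-4*I*pi/7) + 2*exp(4*I*pi/7) + 6*exp(2*I*pi/7)) + (9 + 6*exp(-4*I*pi/7) + 2*exp(-6*I*pi/7) + 2*exp(6*I*pi/7) + 6*exp(4*I*pi/7)) + (9 + 6*exp(-4*I*pi/7) + 2*exp(-6*I*pi/7) + 2*exp(6*I*pi/7) + 6*exp(4*I*pi/7)) + (9 + 6*exp(-2*I*pi/7) + 2*exp(-4*I*pi/7) + 2*exp(4*I*pi/7) + 6*exp(2*I*pi/7)) + (9 + 6*exp(-6*I*pi/7) + 2*exp(-2*I*pi/7) + 2*exp(2*I*pi/7) + 6*exp(6*I*pi/7))] = 63/7 = 9.
(Exp terms are combined using exp(i*s)*conj(exp(i*t)) = exp(i*(s-t)), and sums of them are collapsed using the identity that for every m > 1 the m distinct m-th roots of unity sum to 0, e.g. 1 + exp(2*I*pi/3) + exp(-2*I*pi/3) = 0.)
A character is irreducible iff <chi, chi> = 1, so this representation is reducible.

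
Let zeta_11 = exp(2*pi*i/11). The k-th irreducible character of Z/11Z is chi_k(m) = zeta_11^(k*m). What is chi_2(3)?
chi_2(3) = zeta_11^6 = exp(-10*I*pi/11)

Proof sketch: chi_2(3) = zeta_11^(2*3) = zeta_11^6. Since zeta_11^11 = 1, this equals zeta_11^6 = exp(2*pi*i*6/11) = exp(-10*I*pi/11).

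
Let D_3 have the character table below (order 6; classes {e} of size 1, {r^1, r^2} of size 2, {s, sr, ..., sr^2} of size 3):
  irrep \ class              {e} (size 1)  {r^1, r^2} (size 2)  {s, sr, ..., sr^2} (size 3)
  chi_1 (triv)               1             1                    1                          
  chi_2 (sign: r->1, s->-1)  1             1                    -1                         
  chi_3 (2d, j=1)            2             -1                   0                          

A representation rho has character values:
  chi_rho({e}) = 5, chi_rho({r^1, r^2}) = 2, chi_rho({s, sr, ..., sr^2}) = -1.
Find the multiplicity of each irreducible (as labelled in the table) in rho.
Multiplicities: chi_1: 1, chi_2: 2, chi_3: 1.

Derivation: Use <chi_rho, chi> = (1/|G|) sum_C |C| * chi_rho(C) * conj(chi(C)) with |G| = 6 for each irreducible chi in the table:
  <chi_rho, chi_1> = (1/6)[1*(5)*conj(1) + 2*(2)*conj(1) + 3*(-1)*conj(1)]
      = (1/6)[(5) + (4) + (-3)] = 6/6 = 1
  <chi_rho, chi_2> = (1/6)[1*(5)*conj(1) + 2*(2)*conj(1) + 3*(-1)*conj(-1)]
      = (1/6)[(5) + (4) + (3)] = 12/6 = 2
  <chi_rho, chi_3> = (1/6)[1*(5)*conj(2) + 2*(2)*conj(-1) + 3*(-1)*conj(0)]
      = (1/6)[(10) + (-4) + (0)] = 6/6 = 1
Dimension check: dim(rho) = sum (mult * dim) = 1*1 + 2*1 + 1*2 = 5 = chi_rho(e) = 5.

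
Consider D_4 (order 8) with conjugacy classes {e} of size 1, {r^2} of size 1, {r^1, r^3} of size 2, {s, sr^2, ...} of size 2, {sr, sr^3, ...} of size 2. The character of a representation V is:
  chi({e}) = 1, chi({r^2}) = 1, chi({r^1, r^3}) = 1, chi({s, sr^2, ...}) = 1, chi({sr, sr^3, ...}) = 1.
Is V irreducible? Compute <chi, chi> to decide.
Irreducible: <chi, chi> = 1.

Explanation: <chi, chi> = (1/|G|) sum_C |C| * |chi(C)|^2 = (1/8)[1*|1|^2 + 1*|1|^2 + 2*|1|^2 + 2*|1|^2 + 2*|1|^2]
  = (1/8)[(1) + (1) + (2) + (2) + (2)] = 8/8 = 1.
A character is irreducible iff <chi, chi> = 1, so this representation is irreducible.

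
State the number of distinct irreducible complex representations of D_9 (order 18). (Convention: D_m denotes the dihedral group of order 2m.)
6

Details: The number of irreducible complex representations of a finite group equals its number of conjugacy classes. D_9 has 6 conjugacy classes ((n+3)/2 for n odd), so D_9 (order 18) has exactly 6 irreducible complex representations.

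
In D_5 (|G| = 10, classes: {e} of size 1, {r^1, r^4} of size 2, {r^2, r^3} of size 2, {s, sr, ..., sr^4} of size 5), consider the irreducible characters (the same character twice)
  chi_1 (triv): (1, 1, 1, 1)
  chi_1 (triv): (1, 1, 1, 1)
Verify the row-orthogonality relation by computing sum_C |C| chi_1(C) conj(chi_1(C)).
Sum = 10 = |G| = 10; so <chi_1, chi_1> = 1 (norm-1 confirms irreducibility).

Compute term by term over conjugacy classes (|C| * chi_1(C) * conj(chi_1(C))):
  1*(1)*conj(1) + 2*(1)*conj(1) + 2*(1)*conj(1) + 5*(1)*conj(1)
  = (1) + (2) + (2) + (5)
  = 10.
Dividing by |G| = 10 gives 10/10 = 1, matching the row-orthogonality relation <chi_1, chi_1> = [chi_1 = chi_1].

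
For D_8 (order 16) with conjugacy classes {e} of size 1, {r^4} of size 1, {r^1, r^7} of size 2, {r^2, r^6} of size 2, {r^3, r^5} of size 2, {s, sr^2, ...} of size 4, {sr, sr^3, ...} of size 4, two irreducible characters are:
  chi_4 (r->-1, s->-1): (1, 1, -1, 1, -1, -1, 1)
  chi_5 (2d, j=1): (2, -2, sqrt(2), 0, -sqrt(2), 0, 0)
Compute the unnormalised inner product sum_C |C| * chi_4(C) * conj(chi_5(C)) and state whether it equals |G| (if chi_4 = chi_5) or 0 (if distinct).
Sum = 0; so <chi_4, chi_5> = 0 (distinct irreducibles are orthogonal).

Working: Compute term by term over conjugacy classes (|C| * chi_4(C) * conj(chi_5(C))):
  1*(1)*conj(2) + 1*(1)*conj(-2) + 2*(-1)*conj(sqrt(2)) + 2*(1)*conj(0) + 2*(-1)*conj(-sqrt(2)) + 4*(-1)*conj(0) + 4*(1)*conj(0)
  = (2) + (-2) + (-2*sqrt(2)) + (0) + (2*sqrt(2)) + (0) + (0)
  = 0.
Dividing by |G| = 16 gives 0/16 = 0, matching the row-orthogonality relation <chi_4, chi_5> = [chi_4 = chi_5].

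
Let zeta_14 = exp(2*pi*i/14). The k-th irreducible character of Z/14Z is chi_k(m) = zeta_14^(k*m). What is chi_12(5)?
chi_12(5) = zeta_14^60 = exp(4*I*pi/7)

Justification: chi_12(5) = zeta_14^(12*5) = zeta_14^60. Since zeta_14^14 = 1, this equals zeta_14^4 = exp(2*pi*i*4/14) = exp(4*I*pi/7).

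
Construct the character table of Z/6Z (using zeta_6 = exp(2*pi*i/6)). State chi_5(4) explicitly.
Character table of Z/6Z (irreps indexed chi_0,...,chi_5 with chi_k(m) = zeta_6^(k*m), zeta_6 = exp(2*pi*i/6)):
  irrep \ class  {0} (size 1)  {1} (size 1)    {2} (size 1)    {3} (size 1)  {4} (size 1)    {5} (size 1)  
  chi_0          1             1               1               1             1               1             
  chi_1          1             exp(I*pi/3)     exp(2*I*pi/3)   -1            exp(-2*I*pi/3)  exp(-I*pi/3)  
  chi_2          1             exp(2*I*pi/3)   exp(-2*I*pi/3)  1             exp(2*I*pi/3)   exp(-2*I*pi/3)
  chi_3          1             -1              1               -1            1               -1            
  chi_4          1             exp(-2*I*pi/3)  exp(2*I*pi/3)   1             exp(-2*I*pi/3)  exp(2*I*pi/3) 
  chi_5          1             exp(-I*pi/3)    exp(-2*I*pi/3)  -1            exp(2*I*pi/3)   exp(I*pi/3)   

Spot check: chi_5(4) = zeta_6^(5*4) = zeta_6^20 = exp(2*I*pi/3).

Solution. Z/6Z is abelian, so all 6 irreducible complex representations are 1-dimensional. They are given by chi_k(m) = zeta_6^(k*m) for k = 0,...,5. Row orthogonality: sum_m chi_k(m) conj(chi_l(m)) = 6 * [k = l].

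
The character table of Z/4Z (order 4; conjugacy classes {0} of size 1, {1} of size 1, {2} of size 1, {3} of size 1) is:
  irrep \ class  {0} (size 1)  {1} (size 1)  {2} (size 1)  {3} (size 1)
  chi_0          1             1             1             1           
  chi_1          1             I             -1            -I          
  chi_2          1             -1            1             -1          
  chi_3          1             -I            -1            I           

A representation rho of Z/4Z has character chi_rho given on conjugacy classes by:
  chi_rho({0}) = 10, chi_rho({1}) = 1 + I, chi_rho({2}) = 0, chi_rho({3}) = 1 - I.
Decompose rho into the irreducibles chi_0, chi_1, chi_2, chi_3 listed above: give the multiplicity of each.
Multiplicities: chi_0: 3, chi_1: 3, chi_2: 2, chi_3: 2.

Use <chi_rho, chi> = (1/|G|) sum_C |C| * chi_rho(C) * conj(chi(C)) with |G| = 4 for each irreducible chi in the table:
  <chi_rho, chi_0> = (1/4)[1*(10)*conj(1) + 1*(1 + I)*conj(1) + 1*(0)*conj(1) + 1*(1 - I)*conj(1)]
      = (1/4)[(10) + (1 + I) + (0) + (1 - I)] = 12/4 = 3
  <chi_rho, chi_1> = (1/4)[1*(10)*conj(1) + 1*(1 + I)*conj(I) + 1*(0)*conj(-1) + 1*(1 - I)*conj(-I)]
      = (1/4)[(10) + (1 - I) + (0) + (1 + I)] = 12/4 = 3
  <chi_rho, chi_2> = (1/4)[1*(10)*conj(1) + 1*(1 + I)*conj(-1) + 1*(0)*conj(1) + 1*(1 - I)*conj(-1)]
      = (1/4)[(10) + (-1 - I) + (0) + (-1 + I)] = 8/4 = 2
  <chi_rho, chi_3> = (1/4)[1*(10)*conj(1) + 1*(1 + I)*conj(-I) + 1*(0)*conj(-1) + 1*(1 - I)*conj(I)]
      = (1/4)[(10) + (-1 + I) + (0) + (-1 - I)] = 8/4 = 2
(Exp terms are combined using exp(i*s)*conj(exp(i*t)) = exp(i*(s-t)), and sums of them are collapsed using the identity that for every m > 1 the m distinct m-th roots of unity sum to 0, e.g. 1 + exp(2*I*pi/3) + exp(-2*I*pi/3) = 0.)
Dimension check: dim(rho) = sum (mult * dim) = 3*1 + 3*1 + 2*1 + 2*1 = 10 = chi_rho(e) = 10.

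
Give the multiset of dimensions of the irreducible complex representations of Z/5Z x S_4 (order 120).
Dimensions: 1, 1, 1, 1, 1, 1, 1, 1, 1, 1, 2, 2, 2, 2, 2, 3, 3, 3, 3, 3, 3, 3, 3, 3, 3

Reasoning: There are 25 irreducibles (= number of conjugacy classes). Their dimensions d_i satisfy sum d_i^2 = |G| = 120: 1 + 1 + 1 + 1 + 1 + 1 + 1 + 1 + 1 + 1 + 4 + 4 + 4 + 4 + 4 + 9 + 9 + 9 + 9 + 9 + 9 + 9 + 9 + 9 + 9 = 120. (For the product with Z/5Z: each of the 5 1-dim characters of Z/5Z tensors with each irrep of S_4, giving 5 copies of each S_4-dimension.)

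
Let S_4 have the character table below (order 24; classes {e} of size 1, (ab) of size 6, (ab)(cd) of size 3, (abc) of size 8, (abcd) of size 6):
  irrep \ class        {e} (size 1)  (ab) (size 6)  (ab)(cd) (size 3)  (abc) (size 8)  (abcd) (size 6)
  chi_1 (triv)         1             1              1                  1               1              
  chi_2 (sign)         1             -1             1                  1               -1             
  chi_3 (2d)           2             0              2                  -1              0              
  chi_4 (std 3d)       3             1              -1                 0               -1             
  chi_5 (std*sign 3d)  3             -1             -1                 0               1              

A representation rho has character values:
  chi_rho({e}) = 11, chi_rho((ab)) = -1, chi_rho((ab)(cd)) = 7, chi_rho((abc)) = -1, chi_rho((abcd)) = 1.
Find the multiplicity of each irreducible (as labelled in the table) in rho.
Multiplicities: chi_1: 1, chi_2: 1, chi_3: 3, chi_4: 0, chi_5: 1.

Details: Use <chi_rho, chi> = (1/|G|) sum_C |C| * chi_rho(C) * conj(chi(C)) with |G| = 24 for each irreducible chi in the table:
  <chi_rho, chi_1> = (1/24)[1*(11)*conj(1) + 6*(-1)*conj(1) + 3*(7)*conj(1) + 8*(-1)*conj(1) + 6*(1)*conj(1)]
      = (1/24)[(11) + (-6) + (21) + (-8) + (6)] = 24/24 = 1
  <chi_rho, chi_2> = (1/24)[1*(11)*conj(1) + 6*(-1)*conj(-1) + 3*(7)*conj(1) + 8*(-1)*conj(1) + 6*(1)*conj(-1)]
      = (1/24)[(11) + (6) + (21) + (-8) + (-6)] = 24/24 = 1
  <chi_rho, chi_3> = (1/24)[1*(11)*conj(2) + 6*(-1)*conj(0) + 3*(7)*conj(2) + 8*(-1)*conj(-1) + 6*(1)*conj(0)]
      = (1/24)[(22) + (0) + (42) + (8) + (0)] = 72/24 = 3
  <chi_rho, chi_4> = (1/24)[1*(11)*conj(3) + 6*(-1)*conj(1) + 3*(7)*conj(-1) + 8*(-1)*conj(0) + 6*(1)*conj(-1)]
      = (1/24)[(33) + (-6) + (-21) + (0) + (-6)] = 0/24 = 0
  <chi_rho, chi_5> = (1/24)[1*(11)*conj(3) + 6*(-1)*conj(-1) + 3*(7)*conj(-1) + 8*(-1)*conj(0) + 6*(1)*conj(1)]
      = (1/24)[(33) + (6) + (-21) + (0) + (6)] = 24/24 = 1
Dimension check: dim(rho) = sum (mult * dim) = 1*1 + 1*1 + 3*2 + 0*3 + 1*3 = 11 = chi_rho(e) = 11.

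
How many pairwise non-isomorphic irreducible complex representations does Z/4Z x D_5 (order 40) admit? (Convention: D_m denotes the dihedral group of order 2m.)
16

Why: The number of irreducible complex representations of a finite group equals its number of conjugacy classes. For a direct product, #classes(G x H) = #classes(G) * #classes(H). Z/4Z has 4 classes (abelian), D_5 has 4 classes, so 4 * 4 = 16, so Z/4Z x D_5 (order 40) has exactly 16 irreducible complex representations.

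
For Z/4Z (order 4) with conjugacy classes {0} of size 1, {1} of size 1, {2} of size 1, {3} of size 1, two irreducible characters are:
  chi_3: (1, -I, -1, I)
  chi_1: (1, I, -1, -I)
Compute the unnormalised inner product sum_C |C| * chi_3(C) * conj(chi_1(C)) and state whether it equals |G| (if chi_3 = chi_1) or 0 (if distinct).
Sum = 0; so <chi_3, chi_1> = 0 (distinct irreducibles are orthogonal).

Explanation: Compute term by term over conjugacy classes (|C| * chi_3(C) * conj(chi_1(C))):
  1*(1)*conj(1) + 1*(-I)*conj(I) + 1*(-1)*conj(-1) + 1*(I)*conj(-I)
  = (1) + (-1) + (1) + (-1)
  = 0.
(Exp terms are combined using exp(i*s)*conj(exp(i*t)) = exp(i*(s-t)), and sums of them are collapsed using the identity that for every m > 1 the m distinct m-th roots of unity sum to 0, e.g. 1 + exp(2*I*pi/3) + exp(-2*I*pi/3) = 0.)
Dividing by |G| = 4 gives 0/4 = 0, matching the row-orthogonality relation <chi_3, chi_1> = [chi_3 = chi_1].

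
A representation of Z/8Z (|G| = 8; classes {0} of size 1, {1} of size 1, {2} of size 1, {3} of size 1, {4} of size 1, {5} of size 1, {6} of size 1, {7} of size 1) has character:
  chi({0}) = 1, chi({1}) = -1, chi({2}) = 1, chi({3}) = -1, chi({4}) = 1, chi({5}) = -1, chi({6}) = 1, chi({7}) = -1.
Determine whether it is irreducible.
Irreducible: <chi, chi> = 1.

Solution. <chi, chi> = (1/|G|) sum_C |C| * |chi(C)|^2 = (1/8)[1*|1|^2 + 1*|-1|^2 + 1*|1|^2 + 1*|-1|^2 + 1*|1|^2 + 1*|-1|^2 + 1*|1|^2 + 1*|-1|^2]
  = (1/8)[(1) + (1) + (1) + (1) + (1) + (1) + (1) + (1)] = 8/8 = 1.
(Exp terms are combined using exp(i*s)*conj(exp(i*t)) = exp(i*(s-t)), and sums of them are collapsed using the identity that for every m > 1 the m distinct m-th roots of unity sum to 0, e.g. 1 + exp(2*I*pi/3) + exp(-2*I*pi/3) = 0.)
A character is irreducible iff <chi, chi> = 1, so this representation is irreducible.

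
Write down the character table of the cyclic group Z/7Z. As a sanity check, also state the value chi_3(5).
Character table of Z/7Z (irreps indexed chi_0,...,chi_6 with chi_k(m) = zeta_7^(k*m), zeta_7 = exp(2*pi*i/7)):
  irrep \ class  {0} (size 1)  {1} (size 1)    {2} (size 1)    {3} (size 1)    {4} (size 1)    {5} (size 1)    {6} (size 1)  
  chi_0          1             1               1               1               1               1               1             
  chi_1          1             exp(2*I*pi/7)   exp(4*I*pi/7)   exp(6*I*pi/7)   exp(-6*I*pi/7)  exp(-4*I*pi/7)  exp(-2*I*pi/7)
  chi_2          1             exp(4*I*pi/7)   exp(-6*I*pi/7)  exp(-2*I*pi/7)  exp(2*I*pi/7)   exp(6*I*pi/7)   exp(-4*I*pi/7)
  chi_3          1             exp(6*I*pi/7)   exp(-2*I*pi/7)  exp(4*I*pi/7)   exp(-4*I*pi/7)  exp(2*I*pi/7)   exp(-6*I*pi/7)
  chi_4          1             exp(-6*I*pi/7)  exp(2*I*pi/7)   exp(-4*I*pi/7)  exp(4*I*pi/7)   exp(-2*I*pi/7)  exp(6*I*pi/7) 
  chi_5          1             exp(-4*I*pi/7)  exp(6*I*pi/7)   exp(2*I*pi/7)   exp(-2*I*pi/7)  exp(-6*I*pi/7)  exp(4*I*pi/7) 
  chi_6          1             exp(-2*I*pi/7)  exp(-4*I*pi/7)  exp(-6*I*pi/7)  exp(6*I*pi/7)   exp(4*I*pi/7)   exp(2*I*pi/7) 

Spot check: chi_3(5) = zeta_7^(3*5) = zeta_7^15 = exp(2*I*pi/7).

Why: Z/7Z is abelian, so all 7 irreducible complex representations are 1-dimensional. They are given by chi_k(m) = zeta_7^(k*m) for k = 0,...,6. Row orthogonality: sum_m chi_k(m) conj(chi_l(m)) = 7 * [k = l].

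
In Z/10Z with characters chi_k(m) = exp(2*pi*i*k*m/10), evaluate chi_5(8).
chi_5(8) = zeta_10^40 = 1

Reasoning: chi_5(8) = zeta_10^(5*8) = zeta_10^40. Since zeta_10^10 = 1, this equals zeta_10^0 = exp(2*pi*i*0/10) = 1.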